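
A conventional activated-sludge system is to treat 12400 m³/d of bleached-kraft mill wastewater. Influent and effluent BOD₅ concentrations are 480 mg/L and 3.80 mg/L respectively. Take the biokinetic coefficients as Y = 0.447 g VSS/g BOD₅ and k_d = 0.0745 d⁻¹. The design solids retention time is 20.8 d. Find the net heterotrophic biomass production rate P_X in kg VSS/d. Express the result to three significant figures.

P_X ≈ 1040 kg VSS/d

Y_obs = Y / (1 + k_d θ_c) = 0.447 / (1 + 0.0745 × 20.8) = 0.447 / 2.550 = 0.1753.
Substrate removed = Q·(S₀ − S) = 12400 m³/d × (480 − 3.80) g/m³ = 5.9×10^6 g/d = 5905 kg/d.
Net biomass production P_X = Y_obs × Q·(S₀ − S) = 0.1753 × 5905 = 1035 kg VSS/d.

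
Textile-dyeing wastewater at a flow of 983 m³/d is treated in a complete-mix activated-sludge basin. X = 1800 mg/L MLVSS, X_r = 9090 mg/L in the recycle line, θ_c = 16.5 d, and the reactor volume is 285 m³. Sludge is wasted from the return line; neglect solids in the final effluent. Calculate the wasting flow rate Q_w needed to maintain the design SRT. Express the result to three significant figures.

Q_w = (V·X)/(θ_c X_r) = 285.0 × 1800 / (16.5 × 9090) = 3.420 m³/d.

Q_w ≈ 3.42 m³/d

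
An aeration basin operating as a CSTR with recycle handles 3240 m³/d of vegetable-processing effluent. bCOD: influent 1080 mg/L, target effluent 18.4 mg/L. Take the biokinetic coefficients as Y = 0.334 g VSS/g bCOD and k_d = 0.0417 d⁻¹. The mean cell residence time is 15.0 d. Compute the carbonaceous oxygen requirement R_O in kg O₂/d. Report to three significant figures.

Y_obs = Y / (1 + k_d θ_c) = 0.334 / (1 + 0.0417 × 15.0) = 0.334 / 1.626 = 0.2055.
Mass of bCOD removed per day: Q(S₀ − S) = 3240 × 1062 g/m³ = 3440 kg/d.
Net sludge production P_X = 0.2055 × 3440 = 706.7 kg VSS/d.
R_O = Q·(S₀ − S) − 1.42·P_X = 3440 − 1.42 × 706.7 = 2436 kg O₂/d.

R_O ≈ 2440 kg O₂/d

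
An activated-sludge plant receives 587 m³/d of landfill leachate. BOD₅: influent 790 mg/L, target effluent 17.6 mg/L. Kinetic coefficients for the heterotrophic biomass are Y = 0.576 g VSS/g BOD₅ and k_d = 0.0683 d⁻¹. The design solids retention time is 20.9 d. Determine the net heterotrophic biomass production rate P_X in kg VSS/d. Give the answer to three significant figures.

Y_obs = Y / (1 + k_d θ_c) = 0.576 / (1 + 0.0683 × 20.9) = 0.576 / 2.427 = 0.2373.
Substrate removed = Q·(S₀ − S) = 587 m³/d × (790 − 17.6) g/m³ = 4.53×10^5 g/d = 453.4 kg/d.
Biomass produced: P_X = Y_obs·Q·ΔS = 0.2373 × 453.4 ≈ 107.6 kg VSS/d.

P_X ≈ 108 kg VSS/d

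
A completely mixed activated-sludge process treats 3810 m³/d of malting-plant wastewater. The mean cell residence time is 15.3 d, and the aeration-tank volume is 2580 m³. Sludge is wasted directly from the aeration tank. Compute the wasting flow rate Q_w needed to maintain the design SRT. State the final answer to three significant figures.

Q_w ≈ 169 m³/d

For wasting at MLVSS concentration, Q_w = V/θ_c = 2580/15.3 = 168.6 m³/d.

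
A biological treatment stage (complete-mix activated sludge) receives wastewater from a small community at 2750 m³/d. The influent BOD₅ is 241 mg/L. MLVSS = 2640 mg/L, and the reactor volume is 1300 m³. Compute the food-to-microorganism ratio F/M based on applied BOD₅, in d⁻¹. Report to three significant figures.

F/M ≈ 0.193 d⁻¹

F/M = applied load / biomass = Q·S₀/(V·X) = 2750 × 241 / (1300 × 2640) = 0.1931 d⁻¹.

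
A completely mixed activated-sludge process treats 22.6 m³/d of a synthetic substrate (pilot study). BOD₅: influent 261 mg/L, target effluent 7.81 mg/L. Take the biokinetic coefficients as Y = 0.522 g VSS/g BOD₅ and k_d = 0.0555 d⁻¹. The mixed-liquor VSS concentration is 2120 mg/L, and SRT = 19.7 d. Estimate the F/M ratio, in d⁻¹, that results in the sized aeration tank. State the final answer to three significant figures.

From the SRT design equation V = Y Q (S₀−S) θ_c / [X (1 + k_d θ_c)] = 0.522 × 22.6 × (261 − 7.81) × 19.7 / [2120 × (1 + 0.0555 × 19.7)] = 5.88×10^4 / 4438 = 13.26 m³.
Food-to-microorganism ratio F/M = Q S₀ / (V X) = 22.6 × 261 / (13.26 × 2120) = 0.2098 d⁻¹.

F/M ≈ 0.210 d⁻¹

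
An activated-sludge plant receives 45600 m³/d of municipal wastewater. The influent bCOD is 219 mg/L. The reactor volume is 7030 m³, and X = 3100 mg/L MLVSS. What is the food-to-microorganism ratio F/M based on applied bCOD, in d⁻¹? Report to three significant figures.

F/M ≈ 0.458 d⁻¹

F/M = applied load / biomass = Q·S₀/(V·X) = 45600 × 219 / (7030 × 3100) = 0.4582 d⁻¹.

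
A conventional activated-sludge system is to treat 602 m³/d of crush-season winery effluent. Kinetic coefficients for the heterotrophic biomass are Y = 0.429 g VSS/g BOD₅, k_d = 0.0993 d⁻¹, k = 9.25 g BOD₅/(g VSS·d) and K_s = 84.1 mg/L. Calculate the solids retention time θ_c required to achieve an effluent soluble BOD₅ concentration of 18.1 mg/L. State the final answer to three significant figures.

θ_c ≈ 1.66 d

Specific growth rate at S = 18.1 mg/L: μ = YkS/(K_s+S) = 0.429·9.25·18.1/(84.1+18.1) = 0.7028 d⁻¹.
Then 1/θ_c = μ − k_d = 0.7028 − 0.0993 = 0.6035 d⁻¹, giving θ_c = 1.657 d.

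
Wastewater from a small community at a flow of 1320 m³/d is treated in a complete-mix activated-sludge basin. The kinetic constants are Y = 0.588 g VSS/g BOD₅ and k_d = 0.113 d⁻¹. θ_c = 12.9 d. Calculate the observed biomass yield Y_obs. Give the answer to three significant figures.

Y_obs = Y / (1 + k_d θ_c) = 0.588 / (1 + 0.113 × 12.9) = 0.588 / 2.458 = 0.2392.

Y_obs ≈ 0.239 g VSS/g BOD₅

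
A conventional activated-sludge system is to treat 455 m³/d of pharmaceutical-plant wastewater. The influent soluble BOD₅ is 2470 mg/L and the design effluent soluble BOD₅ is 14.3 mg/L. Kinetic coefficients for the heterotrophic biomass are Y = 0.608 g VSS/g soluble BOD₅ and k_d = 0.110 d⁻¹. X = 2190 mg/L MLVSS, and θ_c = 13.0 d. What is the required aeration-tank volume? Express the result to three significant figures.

Steady-state biomass mass balance: V·X·(1 + k_d·θ_c) = Y·Q·(S₀ − S)·θ_c, so V = 0.608 × 455 × (2470 − 14.3) × 13.0 / [2190 × (1 + 0.110 × 13.0)] = 8.83×10^6 / 5322 = 1660 m³.

V ≈ 1660 m³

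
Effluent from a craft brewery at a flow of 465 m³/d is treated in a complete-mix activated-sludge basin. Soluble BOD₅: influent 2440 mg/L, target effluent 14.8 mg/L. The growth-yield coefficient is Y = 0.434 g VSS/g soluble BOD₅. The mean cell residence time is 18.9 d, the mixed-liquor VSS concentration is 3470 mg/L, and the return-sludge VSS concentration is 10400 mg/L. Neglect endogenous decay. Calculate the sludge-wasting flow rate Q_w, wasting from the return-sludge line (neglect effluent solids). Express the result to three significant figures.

Q_w ≈ 47.1 m³/d

With k_d = 0 the design equation reduces to V = Y Q (S₀−S) θ_c / X = 0.434 × 465 × (2440 − 14.8) × 18.9 / 3470 = 2666 m³.
Q_w = (V·X)/(θ_c X_r) = 2666 × 3470 / (18.9 × 10400) = 47.06 m³/d.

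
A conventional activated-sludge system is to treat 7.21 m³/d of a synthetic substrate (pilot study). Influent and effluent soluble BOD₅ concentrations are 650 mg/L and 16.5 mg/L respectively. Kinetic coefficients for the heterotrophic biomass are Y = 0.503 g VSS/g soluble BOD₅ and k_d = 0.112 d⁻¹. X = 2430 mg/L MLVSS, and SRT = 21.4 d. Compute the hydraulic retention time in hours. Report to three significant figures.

τ ≈ 19.8 h

Rearranging the biomass balance for a CMAS with decay, V = Y·Q·ΔS·θ_c / [X·(1+k_d θ_c)] = 0.503 × 7.21 × (650 − 16.5) × 21.4 / [2430 × (1 + 0.112 × 21.4)] = 4.92×10^4 / 8254 = 5.956 m³.
Hydraulic retention time τ = V/Q = 5.956 / 7.21 = 0.8261 d = 19.83 h.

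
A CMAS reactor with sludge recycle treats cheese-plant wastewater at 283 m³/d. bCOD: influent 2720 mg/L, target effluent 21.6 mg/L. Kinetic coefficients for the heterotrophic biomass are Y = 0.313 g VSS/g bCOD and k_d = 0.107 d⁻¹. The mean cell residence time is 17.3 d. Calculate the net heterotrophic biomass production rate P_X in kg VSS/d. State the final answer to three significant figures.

Correct the yield for decay: Y_obs = Y/(1 + k_d θ_c) = 0.313 / (1 + 0.107 × 17.3) = 0.313 / 2.851 = 0.1098.
Q·(S₀ − S) = 283 × (2720 − 21.6) × 10⁻³ = 763.6 kg/d removed.
Net biomass production P_X = Y_obs × Q·(S₀ − S) = 0.1098 × 763.6 = 83.83 kg VSS/d.

P_X ≈ 83.8 kg VSS/d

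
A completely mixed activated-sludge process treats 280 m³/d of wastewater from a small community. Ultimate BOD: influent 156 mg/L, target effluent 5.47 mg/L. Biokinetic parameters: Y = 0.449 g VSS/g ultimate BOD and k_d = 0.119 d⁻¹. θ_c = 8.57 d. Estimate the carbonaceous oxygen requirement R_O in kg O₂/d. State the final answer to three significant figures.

R_O ≈ 28.8 kg O₂/d

Y_obs = Y / (1 + k_d θ_c) = 0.449 / (1 + 0.119 × 8.57) = 0.449 / 2.020 = 0.2223.
Q·(S₀ − S) = 280 × (156 − 5.47) × 10⁻³ = 42.15 kg/d removed.
P_X = Y_obs·Q·(S₀ − S) = 0.2223 × 42.15 = 9.369 kg VSS/d.
R_O = Q·ΔS − 1.42 P_X = 42.15 − 13.30 = 28.84 kg O₂/d.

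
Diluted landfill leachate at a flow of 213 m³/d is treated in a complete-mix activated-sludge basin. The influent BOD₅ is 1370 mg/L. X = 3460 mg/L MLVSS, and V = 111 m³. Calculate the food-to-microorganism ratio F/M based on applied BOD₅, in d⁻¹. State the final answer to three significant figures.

F/M ≈ 0.760 d⁻¹

F/M = applied load / biomass = Q·S₀/(V·X) = 213 × 1370 / (111.0 × 3460) = 0.7598 d⁻¹.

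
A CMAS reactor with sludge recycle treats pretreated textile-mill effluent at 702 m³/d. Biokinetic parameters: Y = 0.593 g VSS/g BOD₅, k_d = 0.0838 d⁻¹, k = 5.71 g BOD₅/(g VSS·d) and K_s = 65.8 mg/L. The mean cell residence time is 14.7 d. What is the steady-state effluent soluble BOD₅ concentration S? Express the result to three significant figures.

S ≈ 3.09 mg/L

For a completely mixed reactor with recycle the Lawrence–McCarty relation gives S = K_s·(1 + k_d·θ_c) / [θ_c·(Y·k − k_d) − 1] = 65.8 × (1 + 0.0838 × 14.7) / [14.7 × (0.593 × 5.71 − 0.0838) − 1] = 146.9 / 47.54 = 3.089 mg/L.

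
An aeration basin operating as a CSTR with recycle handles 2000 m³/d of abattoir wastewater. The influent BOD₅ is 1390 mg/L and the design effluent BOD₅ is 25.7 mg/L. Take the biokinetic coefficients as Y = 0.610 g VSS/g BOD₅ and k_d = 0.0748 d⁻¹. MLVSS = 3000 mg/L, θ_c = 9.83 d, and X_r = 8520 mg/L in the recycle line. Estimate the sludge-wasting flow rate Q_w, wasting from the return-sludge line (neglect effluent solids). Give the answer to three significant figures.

Q_w ≈ 113 m³/d

Steady-state biomass mass balance: V·X·(1 + k_d·θ_c) = Y·Q·(S₀ − S)·θ_c, so V = 0.610 × 2000 × (1390 − 25.7) × 9.83 / [3000 × (1 + 0.0748 × 9.83)] = 1.64×10^7 / 5206 = 3143 m³.
θ_c = V·X/(Q_w·X_r) when wasting from the recycle, so Q_w = V·X/(θ_c·X_r) = 3143 × 3000 / (9.83 × 8520) = 112.6 m³/d.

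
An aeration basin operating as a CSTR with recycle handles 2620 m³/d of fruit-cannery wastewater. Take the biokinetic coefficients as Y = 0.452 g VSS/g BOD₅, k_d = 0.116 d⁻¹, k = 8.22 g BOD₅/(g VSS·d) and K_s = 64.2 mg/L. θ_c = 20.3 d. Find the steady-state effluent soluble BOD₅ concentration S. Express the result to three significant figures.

S ≈ 2.99 mg/L

Effluent substrate depends only on kinetics and SRT: S = K_s(1 + k_d θ_c) / [θ_c(Yk − k_d) − 1] = 64.2 × (1 + 0.116 × 20.3) / [20.3 × (0.452 × 8.22 − 0.116) − 1] = 215.4 / 72.07 = 2.989 mg/L.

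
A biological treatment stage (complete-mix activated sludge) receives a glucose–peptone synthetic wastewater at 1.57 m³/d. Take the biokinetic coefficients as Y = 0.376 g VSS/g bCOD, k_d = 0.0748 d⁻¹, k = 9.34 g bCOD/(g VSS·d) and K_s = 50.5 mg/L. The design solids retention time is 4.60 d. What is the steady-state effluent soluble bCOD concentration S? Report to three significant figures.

For a completely mixed reactor with recycle the Lawrence–McCarty relation gives S = K_s·(1 + k_d·θ_c) / [θ_c·(Y·k − k_d) − 1] = 50.5 × (1 + 0.0748 × 4.60) / [4.60 × (0.376 × 9.34 − 0.0748) − 1] = 67.88 / 14.81 = 4.583 mg/L.

S ≈ 4.58 mg/L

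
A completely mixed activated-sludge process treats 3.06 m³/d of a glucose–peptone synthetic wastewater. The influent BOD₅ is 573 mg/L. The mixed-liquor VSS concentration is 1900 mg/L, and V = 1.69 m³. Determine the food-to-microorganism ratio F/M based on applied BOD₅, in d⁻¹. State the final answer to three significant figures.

F/M = Q·S₀ / (V·X) = 3.06 × 573 / (1.690 × 1900) = 0.5461 g BOD₅·(g VSS·d)⁻¹.

F/M ≈ 0.546 d⁻¹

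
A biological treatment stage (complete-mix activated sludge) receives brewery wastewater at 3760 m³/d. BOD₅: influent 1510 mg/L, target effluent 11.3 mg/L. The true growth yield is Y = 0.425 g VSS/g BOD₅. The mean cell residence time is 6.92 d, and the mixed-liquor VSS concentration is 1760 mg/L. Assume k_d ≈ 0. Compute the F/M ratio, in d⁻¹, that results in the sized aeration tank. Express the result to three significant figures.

With k_d = 0 the design equation reduces to V = Y Q (S₀−S) θ_c / X = 0.425 × 3760 × (1510 − 11.3) × 6.92 / 1760 = 9416 m³.
F/M = applied load / biomass = Q·S₀/(V·X) = 3760 × 1510 / (9416 × 1760) = 0.3426 d⁻¹.

F/M ≈ 0.343 d⁻¹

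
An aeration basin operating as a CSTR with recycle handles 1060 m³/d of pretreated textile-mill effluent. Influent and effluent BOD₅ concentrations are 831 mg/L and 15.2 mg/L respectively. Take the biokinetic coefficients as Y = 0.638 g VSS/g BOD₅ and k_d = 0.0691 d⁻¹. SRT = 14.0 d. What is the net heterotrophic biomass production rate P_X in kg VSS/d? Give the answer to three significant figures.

P_X ≈ 280 kg VSS/d

Y_obs = Y / (1 + k_d θ_c) = 0.638 / (1 + 0.0691 × 14.0) = 0.638 / 1.967 = 0.3243.
Substrate removed = Q·(S₀ − S) = 1060 m³/d × (831 − 15.2) g/m³ = 8.65×10^5 g/d = 864.7 kg/d.
So the net sludge growth is P_X = 0.3243 × 864.7 = 280.4 kg VSS/d.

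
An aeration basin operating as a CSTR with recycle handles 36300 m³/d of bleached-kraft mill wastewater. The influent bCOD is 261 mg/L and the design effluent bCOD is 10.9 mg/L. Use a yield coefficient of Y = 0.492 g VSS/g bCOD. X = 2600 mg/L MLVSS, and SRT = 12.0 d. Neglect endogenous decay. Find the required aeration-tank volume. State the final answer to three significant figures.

V·X = Y·Q·ΔS·θ_c gives V = 0.492 × 36300 × (261 − 10.9) × 12.0 / 2600 = 20615 m³.

V ≈ 20600 m³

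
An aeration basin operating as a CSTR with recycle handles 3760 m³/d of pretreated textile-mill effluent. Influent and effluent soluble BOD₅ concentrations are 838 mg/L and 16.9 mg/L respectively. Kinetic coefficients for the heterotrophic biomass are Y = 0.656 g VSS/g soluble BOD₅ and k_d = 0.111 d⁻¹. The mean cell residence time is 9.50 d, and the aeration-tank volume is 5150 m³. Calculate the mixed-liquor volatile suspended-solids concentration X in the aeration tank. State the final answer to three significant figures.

Solving the biomass balance for X: X = Y Q (S₀−S) θ_c / [V (1+k_d θ_c)] = 0.656 × 3760 × (838 − 16.9) × 9.50 / [5150 × (1 + 0.111 × 9.50)] = 1818 mg/L.

X ≈ 1820 mg/L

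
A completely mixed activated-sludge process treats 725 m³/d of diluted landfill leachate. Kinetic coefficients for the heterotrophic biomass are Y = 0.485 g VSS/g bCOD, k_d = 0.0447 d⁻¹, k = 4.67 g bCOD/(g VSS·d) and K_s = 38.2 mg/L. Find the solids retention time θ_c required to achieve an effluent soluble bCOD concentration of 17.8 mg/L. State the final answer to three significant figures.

θ_c ≈ 1.48 d

Specific growth rate at S = 17.8 mg/L: μ = YkS/(K_s+S) = 0.485·4.67·17.8/(38.2+17.8) = 0.7199 d⁻¹.
1/θ_c = 0.7199 − 0.0447 = 0.6752 d⁻¹, so θ_c = 1.481 d.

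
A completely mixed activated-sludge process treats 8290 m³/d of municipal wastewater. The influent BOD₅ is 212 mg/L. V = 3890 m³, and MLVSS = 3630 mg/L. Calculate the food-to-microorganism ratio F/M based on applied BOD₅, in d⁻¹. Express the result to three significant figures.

F/M = Q·S₀ / (V·X) = 8290 × 212 / (3890 × 3630) = 0.1245 g BOD₅·(g VSS·d)⁻¹.

F/M ≈ 0.124 d⁻¹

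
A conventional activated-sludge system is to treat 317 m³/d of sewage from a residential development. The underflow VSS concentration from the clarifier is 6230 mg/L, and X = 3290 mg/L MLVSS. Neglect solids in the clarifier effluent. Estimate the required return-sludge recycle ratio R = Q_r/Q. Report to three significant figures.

R ≈ 1.12

Solids balance on the clarifier gives (1+R)X = R·X_r, so R = X/(X_r − X) = 3290 / (6230 − 3290) = 1.119.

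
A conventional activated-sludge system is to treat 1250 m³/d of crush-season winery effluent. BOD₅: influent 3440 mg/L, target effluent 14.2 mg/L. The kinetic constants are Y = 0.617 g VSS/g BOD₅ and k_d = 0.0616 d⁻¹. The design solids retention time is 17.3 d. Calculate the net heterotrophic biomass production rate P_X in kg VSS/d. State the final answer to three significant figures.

Correct the yield for decay: Y_obs = Y/(1 + k_d θ_c) = 0.617 / (1 + 0.0616 × 17.3) = 0.617 / 2.066 = 0.2987.
Substrate removed = Q·(S₀ − S) = 1250 m³/d × (3440 − 14.2) g/m³ = 4.28×10^6 g/d = 4282 kg/d.
So the net sludge growth is P_X = 0.2987 × 4282 = 1279 kg VSS/d.

P_X ≈ 1280 kg VSS/d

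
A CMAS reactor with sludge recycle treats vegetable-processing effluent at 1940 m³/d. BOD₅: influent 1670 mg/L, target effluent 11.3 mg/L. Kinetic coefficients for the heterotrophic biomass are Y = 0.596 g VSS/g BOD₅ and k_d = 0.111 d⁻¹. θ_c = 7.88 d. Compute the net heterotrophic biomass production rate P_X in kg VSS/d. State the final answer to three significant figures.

P_X ≈ 1020 kg VSS/d

Y_obs = Y / (1 + k_d θ_c) = 0.596 / (1 + 0.111 × 7.88) = 0.596 / 1.875 = 0.3179.
Q·(S₀ − S) = 1940 × (1670 − 11.3) × 10⁻³ = 3218 kg/d removed.
Biomass produced: P_X = Y_obs·Q·ΔS = 0.3179 × 3218 ≈ 1023 kg VSS/d.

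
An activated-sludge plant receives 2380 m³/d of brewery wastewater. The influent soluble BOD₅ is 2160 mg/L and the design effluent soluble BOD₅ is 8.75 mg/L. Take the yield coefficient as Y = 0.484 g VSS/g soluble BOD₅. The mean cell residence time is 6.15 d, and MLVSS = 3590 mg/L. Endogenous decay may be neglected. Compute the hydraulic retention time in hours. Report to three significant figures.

τ ≈ 42.8 h

V·X = Y·Q·ΔS·θ_c gives V = 0.484 × 2380 × (2160 − 8.75) × 6.15 / 3590 = 4245 m³.
HRT = V/Q = 4245 m³ / 2380 m³·d⁻¹ = 1.784 d × 24 = 42.81 h.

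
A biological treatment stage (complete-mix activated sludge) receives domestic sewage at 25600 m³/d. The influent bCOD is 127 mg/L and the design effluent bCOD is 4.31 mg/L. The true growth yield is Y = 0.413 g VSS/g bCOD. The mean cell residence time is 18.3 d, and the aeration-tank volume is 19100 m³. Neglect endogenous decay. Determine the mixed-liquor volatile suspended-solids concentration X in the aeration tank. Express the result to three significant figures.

X ≈ 1240 mg/L

X = Y·Q·ΔS·θ_c / V = 0.413 × 25600 × (127 − 4.31) × 18.3 / 19100 = 1243 mg/L.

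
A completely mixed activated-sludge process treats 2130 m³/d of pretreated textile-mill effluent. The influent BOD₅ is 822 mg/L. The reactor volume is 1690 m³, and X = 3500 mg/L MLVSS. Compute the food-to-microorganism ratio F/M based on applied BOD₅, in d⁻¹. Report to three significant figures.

F/M ≈ 0.296 d⁻¹

F/M = Q·S₀ / (V·X) = 2130 × 822 / (1690 × 3500) = 0.2960 g BOD₅·(g VSS·d)⁻¹.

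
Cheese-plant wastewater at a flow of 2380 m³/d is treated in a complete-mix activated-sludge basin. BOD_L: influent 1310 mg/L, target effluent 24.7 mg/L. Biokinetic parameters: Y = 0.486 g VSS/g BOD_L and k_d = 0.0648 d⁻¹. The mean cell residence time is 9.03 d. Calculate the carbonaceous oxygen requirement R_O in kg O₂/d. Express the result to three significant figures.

R_O ≈ 1730 kg O₂/d

The observed yield is Y_obs = Y/(1 + k_d·θ_c) = 0.486 / (1 + 0.0648 × 9.03) = 0.486 / 1.585 = 0.3066 g VSS per g BOD_L removed.
Substrate removed = Q·(S₀ − S) = 2380 m³/d × (1310 − 24.7) g/m³ = 3.06×10^6 g/d = 3059 kg/d.
P_X = Y_obs·Q·(S₀ − S) = 0.3066 × 3059 = 937.9 kg VSS/d.
R_O = Q·ΔS − 1.42 P_X = 3059 − 1332 = 1727 kg O₂/d.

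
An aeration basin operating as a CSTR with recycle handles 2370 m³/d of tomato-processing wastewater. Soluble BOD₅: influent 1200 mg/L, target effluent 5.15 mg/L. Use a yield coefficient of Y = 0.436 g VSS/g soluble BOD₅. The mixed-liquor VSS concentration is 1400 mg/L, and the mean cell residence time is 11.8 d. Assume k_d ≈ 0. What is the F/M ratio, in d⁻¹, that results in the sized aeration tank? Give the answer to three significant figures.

With k_d = 0 the design equation reduces to V = Y Q (S₀−S) θ_c / X = 0.436 × 2370 × (1200 − 5.15) × 11.8 / 1400 = 10406 m³.
Food-to-microorganism ratio F/M = Q S₀ / (V X) = 2370 × 1200 / (10406 × 1400) = 0.1952 d⁻¹.

F/M ≈ 0.195 d⁻¹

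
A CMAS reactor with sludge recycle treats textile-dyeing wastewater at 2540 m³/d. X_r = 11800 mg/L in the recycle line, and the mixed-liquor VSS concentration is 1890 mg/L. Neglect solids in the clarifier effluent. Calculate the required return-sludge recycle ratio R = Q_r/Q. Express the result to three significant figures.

R ≈ 0.191

Solids balance on the clarifier gives (1+R)X = R·X_r, so R = X/(X_r − X) = 1890 / (11800 − 1890) = 0.1907.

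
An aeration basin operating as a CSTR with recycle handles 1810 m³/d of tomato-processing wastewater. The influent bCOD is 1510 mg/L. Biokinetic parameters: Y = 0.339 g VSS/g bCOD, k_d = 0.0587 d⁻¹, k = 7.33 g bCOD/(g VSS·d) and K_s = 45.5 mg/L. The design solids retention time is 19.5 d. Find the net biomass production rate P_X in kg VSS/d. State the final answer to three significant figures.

P_X ≈ 431 kg VSS/d

From the Monod/SRT balance for a CMAS, S = K_s·(1+k_d θ_c)/[θ_c·(Y k − k_d) − 1] = 45.5 × (1 + 0.0587 × 19.5) / [19.5 × (0.339 × 7.33 − 0.0587) − 1] = 97.58 / 46.31 = 2.107 mg/L.
The observed yield is Y_obs = Y/(1 + k_d·θ_c) = 0.339 / (1 + 0.0587 × 19.5) = 0.339 / 2.145 = 0.1581 g VSS per g bCOD removed.
Q·(S₀ − S) = 1810 × (1510 − 2.11) × 10⁻³ = 2729 kg/d removed.
Biomass produced: P_X = Y_obs·Q·ΔS = 0.1581 × 2729 ≈ 431.4 kg VSS/d.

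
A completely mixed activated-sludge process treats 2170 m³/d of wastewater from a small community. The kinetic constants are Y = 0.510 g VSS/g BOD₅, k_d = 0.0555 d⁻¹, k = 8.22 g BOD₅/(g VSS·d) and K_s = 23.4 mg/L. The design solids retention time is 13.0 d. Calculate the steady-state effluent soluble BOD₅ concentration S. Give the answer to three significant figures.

For a completely mixed reactor with recycle the Lawrence–McCarty relation gives S = K_s·(1 + k_d·θ_c) / [θ_c·(Y·k − k_d) − 1] = 23.4 × (1 + 0.0555 × 13.0) / [13.0 × (0.510 × 8.22 − 0.0555) − 1] = 40.28 / 52.78 = 0.7633 mg/L.

S ≈ 0.763 mg/L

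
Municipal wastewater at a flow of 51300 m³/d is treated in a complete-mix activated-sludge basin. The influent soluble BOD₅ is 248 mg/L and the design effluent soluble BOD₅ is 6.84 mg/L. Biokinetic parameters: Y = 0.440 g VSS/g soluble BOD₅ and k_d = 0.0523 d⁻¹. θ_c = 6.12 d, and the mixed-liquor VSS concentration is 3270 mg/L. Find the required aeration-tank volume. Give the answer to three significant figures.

From the SRT design equation V = Y Q (S₀−S) θ_c / [X (1 + k_d θ_c)] = 0.440 × 51300 × (248 − 6.84) × 6.12 / [3270 × (1 + 0.0523 × 6.12)] = 3.33×10^7 / 4317 = 7718 m³.

V ≈ 7720 m³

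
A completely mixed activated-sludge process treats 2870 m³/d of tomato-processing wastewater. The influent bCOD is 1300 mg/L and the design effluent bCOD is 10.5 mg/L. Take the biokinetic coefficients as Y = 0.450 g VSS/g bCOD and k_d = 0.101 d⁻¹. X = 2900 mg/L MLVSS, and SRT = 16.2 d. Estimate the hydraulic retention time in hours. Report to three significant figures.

Steady-state biomass mass balance: V·X·(1 + k_d·θ_c) = Y·Q·(S₀ − S)·θ_c, so V = 0.450 × 2870 × (1300 − 10.5) × 16.2 / [2900 × (1 + 0.101 × 16.2)] = 2.7×10^7 / 7645 = 3529 m³.
HRT = V/Q = 3529 m³ / 2870 m³·d⁻¹ = 1.230 d × 24 = 29.51 h.

τ ≈ 29.5 h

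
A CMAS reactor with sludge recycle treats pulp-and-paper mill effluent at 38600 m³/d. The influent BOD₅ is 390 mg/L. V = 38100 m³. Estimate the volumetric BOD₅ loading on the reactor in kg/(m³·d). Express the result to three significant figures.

Applied BOD₅ load per unit volume = Q·S₀/V = (38600 × 390/1000)/38100 = 0.3951 kg BOD₅·m⁻³·d⁻¹.

L_v ≈ 0.395 kg BOD₅/(m³·d)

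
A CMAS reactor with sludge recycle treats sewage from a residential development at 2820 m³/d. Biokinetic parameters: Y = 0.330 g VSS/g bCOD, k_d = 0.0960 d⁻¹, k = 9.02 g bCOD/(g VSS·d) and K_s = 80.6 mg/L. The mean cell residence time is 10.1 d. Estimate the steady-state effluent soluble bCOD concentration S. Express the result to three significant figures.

S ≈ 5.65 mg/L

Effluent substrate depends only on kinetics and SRT: S = K_s(1 + k_d θ_c) / [θ_c(Yk − k_d) − 1] = 80.6 × (1 + 0.0960 × 10.1) / [10.1 × (0.330 × 9.02 − 0.0960) − 1] = 158.7 / 28.09 = 5.651 mg/L.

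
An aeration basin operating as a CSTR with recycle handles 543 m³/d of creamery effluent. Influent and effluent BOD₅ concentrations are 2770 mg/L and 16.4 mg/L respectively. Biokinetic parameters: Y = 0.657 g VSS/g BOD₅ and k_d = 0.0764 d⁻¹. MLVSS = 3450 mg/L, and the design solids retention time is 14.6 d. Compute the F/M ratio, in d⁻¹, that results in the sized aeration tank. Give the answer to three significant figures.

F/M ≈ 0.222 d⁻¹

Steady-state biomass mass balance: V·X·(1 + k_d·θ_c) = Y·Q·(S₀ − S)·θ_c, so V = 0.657 × 543 × (2770 − 16.4) × 14.6 / [3450 × (1 + 0.0764 × 14.6)] = 1.43×10^7 / 7298 = 1965 m³.
F/M = applied load / biomass = Q·S₀/(V·X) = 543 × 2770 / (1965 × 3450) = 0.2219 d⁻¹.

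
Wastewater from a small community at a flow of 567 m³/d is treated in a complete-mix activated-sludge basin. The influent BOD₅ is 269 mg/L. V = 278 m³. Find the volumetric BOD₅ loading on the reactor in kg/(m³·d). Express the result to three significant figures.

Volumetric loading L_v = Q·S₀ / V = 567 × 269 g/m³ / 278.0 m³ = 548.6 g/(m³·d) = 0.5486 kg BOD₅/(m³·d).

L_v ≈ 0.549 kg BOD₅/(m³·d)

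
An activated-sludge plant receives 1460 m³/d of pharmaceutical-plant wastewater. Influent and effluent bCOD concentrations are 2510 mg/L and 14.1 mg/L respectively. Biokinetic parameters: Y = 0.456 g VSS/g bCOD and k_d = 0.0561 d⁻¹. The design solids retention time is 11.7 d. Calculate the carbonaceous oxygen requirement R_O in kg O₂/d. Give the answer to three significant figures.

R_O ≈ 2220 kg O₂/d

Correct the yield for decay: Y_obs = Y/(1 + k_d θ_c) = 0.456 / (1 + 0.0561 × 11.7) = 0.456 / 1.656 = 0.2753.
Substrate removed = Q·(S₀ − S) = 1460 m³/d × (2510 − 14.1) g/m³ = 3.64×10^6 g/d = 3644 kg/d.
P_X = Y_obs·Q·(S₀ − S) = 0.2753 × 3644 = 1003 kg VSS/d.
R_O = Q·(S₀ − S) − 1.42·P_X = 3644 − 1.42 × 1003 = 2219 kg O₂/d.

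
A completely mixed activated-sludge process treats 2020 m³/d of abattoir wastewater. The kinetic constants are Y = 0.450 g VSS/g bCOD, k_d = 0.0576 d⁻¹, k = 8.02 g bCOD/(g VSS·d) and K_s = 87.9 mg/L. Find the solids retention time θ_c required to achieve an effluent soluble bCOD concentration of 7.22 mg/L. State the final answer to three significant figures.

Specific growth rate at S = 7.22 mg/L: μ = YkS/(K_s+S) = 0.450·8.02·7.22/(87.9+7.22) = 0.2739 d⁻¹.
Then 1/θ_c = μ − k_d = 0.2739 − 0.0576 = 0.2163 d⁻¹, giving θ_c = 4.622 d.

θ_c ≈ 4.62 d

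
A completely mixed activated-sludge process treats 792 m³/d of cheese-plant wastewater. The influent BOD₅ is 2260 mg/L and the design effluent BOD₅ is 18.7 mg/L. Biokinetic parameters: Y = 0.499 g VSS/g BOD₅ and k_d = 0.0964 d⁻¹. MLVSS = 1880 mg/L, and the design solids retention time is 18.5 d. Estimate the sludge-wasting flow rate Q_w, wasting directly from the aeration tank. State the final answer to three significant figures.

Q_w ≈ 169 m³/d

Steady-state biomass mass balance: V·X·(1 + k_d·θ_c) = Y·Q·(S₀ − S)·θ_c, so V = 0.499 × 792 × (2260 − 18.7) × 18.5 / [1880 × (1 + 0.0964 × 18.5)] = 1.64×10^7 / 5233 = 3132 m³.
Wasting from the aeration tank: Q_w = V / θ_c = 3132 / 18.5 = 169.3 m³/d.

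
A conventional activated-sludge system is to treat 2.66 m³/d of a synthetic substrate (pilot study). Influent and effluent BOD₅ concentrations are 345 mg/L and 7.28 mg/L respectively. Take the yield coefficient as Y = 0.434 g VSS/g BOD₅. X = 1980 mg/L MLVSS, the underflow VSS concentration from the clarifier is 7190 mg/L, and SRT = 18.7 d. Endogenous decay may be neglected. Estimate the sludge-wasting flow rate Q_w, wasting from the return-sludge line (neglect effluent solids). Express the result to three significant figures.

Q_w ≈ 0.0542 m³/d

With k_d = 0 the design equation reduces to V = Y Q (S₀−S) θ_c / X = 0.434 × 2.66 × (345 − 7.28) × 18.7 / 1980 = 3.682 m³.
Wasting from the return line (neglecting effluent solids): Q_w = V·X / (θ_c·X_r) = 3.682 × 1980 / (18.7 × 7190) = 0.05422 m³/d.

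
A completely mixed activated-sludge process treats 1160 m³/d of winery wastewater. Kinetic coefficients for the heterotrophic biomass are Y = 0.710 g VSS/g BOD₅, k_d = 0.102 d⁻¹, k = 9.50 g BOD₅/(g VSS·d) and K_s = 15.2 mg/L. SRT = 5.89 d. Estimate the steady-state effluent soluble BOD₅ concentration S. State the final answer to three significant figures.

S ≈ 0.638 mg/L

For a completely mixed reactor with recycle the Lawrence–McCarty relation gives S = K_s·(1 + k_d·θ_c) / [θ_c·(Y·k − k_d) − 1] = 15.2 × (1 + 0.102 × 5.89) / [5.89 × (0.710 × 9.50 − 0.102) − 1] = 24.33 / 38.13 = 0.6382 mg/L.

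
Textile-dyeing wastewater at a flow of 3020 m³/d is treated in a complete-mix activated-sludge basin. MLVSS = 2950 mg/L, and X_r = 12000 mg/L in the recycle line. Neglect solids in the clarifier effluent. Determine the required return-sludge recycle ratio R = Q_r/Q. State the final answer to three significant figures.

R ≈ 0.326

Mass balance around the secondary clarifier (neglecting effluent solids): R = X / (X_r − X) = 2950 / (12000 − 2950) = 0.3260.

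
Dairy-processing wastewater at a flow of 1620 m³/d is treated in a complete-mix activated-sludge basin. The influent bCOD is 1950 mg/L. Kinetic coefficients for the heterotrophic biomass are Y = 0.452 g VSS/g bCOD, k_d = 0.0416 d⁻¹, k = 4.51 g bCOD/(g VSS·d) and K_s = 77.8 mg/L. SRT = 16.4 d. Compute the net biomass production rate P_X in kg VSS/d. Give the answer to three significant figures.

For a completely mixed reactor with recycle the Lawrence–McCarty relation gives S = K_s·(1 + k_d·θ_c) / [θ_c·(Y·k − k_d) − 1] = 77.8 × (1 + 0.0416 × 16.4) / [16.4 × (0.452 × 4.51 − 0.0416) − 1] = 130.9 / 31.75 = 4.122 mg/L.
The observed yield is Y_obs = Y/(1 + k_d·θ_c) = 0.452 / (1 + 0.0416 × 16.4) = 0.452 / 1.682 = 0.2687 g VSS per g bCOD removed.
Substrate removed = Q·(S₀ − S) = 1620 m³/d × (1950 − 4.12) g/m³ = 3.15×10^6 g/d = 3152 kg/d.
P_X = Y_obs · Q(S₀ − S) = 0.2687 × 3152 = 847.0 kg VSS/d.

P_X ≈ 847 kg VSS/d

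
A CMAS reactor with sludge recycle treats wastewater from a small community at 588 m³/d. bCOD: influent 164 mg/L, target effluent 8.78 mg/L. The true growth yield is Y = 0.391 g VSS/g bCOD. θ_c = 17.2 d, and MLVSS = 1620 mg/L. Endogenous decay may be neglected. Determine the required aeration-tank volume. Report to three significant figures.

With k_d = 0 the design equation reduces to V = Y Q (S₀−S) θ_c / X = 0.391 × 588 × (164 − 8.78) × 17.2 / 1620 = 378.9 m³.

V ≈ 379 m³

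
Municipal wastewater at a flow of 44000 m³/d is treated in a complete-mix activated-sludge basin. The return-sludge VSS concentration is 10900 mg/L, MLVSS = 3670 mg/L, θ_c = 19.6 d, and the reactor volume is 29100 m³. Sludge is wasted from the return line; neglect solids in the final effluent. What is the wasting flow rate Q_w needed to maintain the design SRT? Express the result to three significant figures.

Q_w = (V·X)/(θ_c X_r) = 29100 × 3670 / (19.6 × 10900) = 499.9 m³/d.

Q_w ≈ 500 m³/d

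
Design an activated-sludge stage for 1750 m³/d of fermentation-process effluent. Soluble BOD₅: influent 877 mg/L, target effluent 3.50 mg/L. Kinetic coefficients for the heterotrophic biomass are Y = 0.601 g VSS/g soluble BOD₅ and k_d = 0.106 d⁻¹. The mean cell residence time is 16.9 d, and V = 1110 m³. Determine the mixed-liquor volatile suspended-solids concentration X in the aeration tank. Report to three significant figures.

Solving the biomass balance for X: X = Y Q (S₀−S) θ_c / [V (1+k_d θ_c)] = 0.601 × 1750 × (877 − 3.50) × 16.9 / [1110 × (1 + 0.106 × 16.9)] = 5011 mg/L.

X ≈ 5010 mg/L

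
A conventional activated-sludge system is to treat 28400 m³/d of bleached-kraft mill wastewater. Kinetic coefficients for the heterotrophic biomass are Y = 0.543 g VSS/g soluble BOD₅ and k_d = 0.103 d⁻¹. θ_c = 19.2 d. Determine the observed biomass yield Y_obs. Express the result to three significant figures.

Y_obs ≈ 0.182 g VSS/g soluble BOD₅

Correct the yield for decay: Y_obs = Y/(1 + k_d θ_c) = 0.543 / (1 + 0.103 × 19.2) = 0.543 / 2.978 = 0.1824.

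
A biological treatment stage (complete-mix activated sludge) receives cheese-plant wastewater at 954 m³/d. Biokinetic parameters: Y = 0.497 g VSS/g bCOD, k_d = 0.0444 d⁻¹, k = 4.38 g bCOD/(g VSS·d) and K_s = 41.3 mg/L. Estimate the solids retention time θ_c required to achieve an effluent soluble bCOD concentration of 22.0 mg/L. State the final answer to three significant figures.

At the target effluent, Y k S/(K_s+S) = 0.497×4.38×22.0/63.30 = 0.7566 d⁻¹.
1/θ_c = 0.7566 − 0.0444 = 0.7122 d⁻¹, so θ_c = 1.404 d.

θ_c ≈ 1.40 d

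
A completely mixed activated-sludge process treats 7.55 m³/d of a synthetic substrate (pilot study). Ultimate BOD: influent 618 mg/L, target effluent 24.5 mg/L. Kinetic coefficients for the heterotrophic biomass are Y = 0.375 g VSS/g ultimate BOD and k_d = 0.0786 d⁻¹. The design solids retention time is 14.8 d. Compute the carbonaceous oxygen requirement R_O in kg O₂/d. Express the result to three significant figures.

Y_obs = Y / (1 + k_d θ_c) = 0.375 / (1 + 0.0786 × 14.8) = 0.375 / 2.163 = 0.1733.
Q·(S₀ − S) = 7.55 × (618 − 24.5) × 10⁻³ = 4.481 kg/d removed.
Biomass synthesised: P_X = Y_obs × 4.481 = 0.7768 kg VSS/d.
R_O = Q·ΔS − 1.42 P_X = 4.481 − 1.103 = 3.378 kg O₂/d.

R_O ≈ 3.38 kg O₂/d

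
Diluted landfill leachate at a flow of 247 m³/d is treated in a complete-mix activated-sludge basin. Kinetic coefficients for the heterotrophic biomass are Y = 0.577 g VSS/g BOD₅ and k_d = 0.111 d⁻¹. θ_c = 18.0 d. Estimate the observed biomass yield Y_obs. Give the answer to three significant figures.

Y_obs ≈ 0.192 g VSS/g BOD₅

Observed yield with endogenous decay: Y_obs = Y / (1 + k_d·θ_c) = 0.577 / (1 + 0.111 × 18.0) = 0.577 / 2.998 = 0.1925 g VSS/g BOD₅.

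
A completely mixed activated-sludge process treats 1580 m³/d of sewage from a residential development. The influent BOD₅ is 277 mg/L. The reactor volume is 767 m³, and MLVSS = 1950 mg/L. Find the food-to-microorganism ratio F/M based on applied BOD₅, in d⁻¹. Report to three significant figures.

F/M ≈ 0.293 d⁻¹

F/M = applied load / biomass = Q·S₀/(V·X) = 1580 × 277 / (767.0 × 1950) = 0.2926 d⁻¹.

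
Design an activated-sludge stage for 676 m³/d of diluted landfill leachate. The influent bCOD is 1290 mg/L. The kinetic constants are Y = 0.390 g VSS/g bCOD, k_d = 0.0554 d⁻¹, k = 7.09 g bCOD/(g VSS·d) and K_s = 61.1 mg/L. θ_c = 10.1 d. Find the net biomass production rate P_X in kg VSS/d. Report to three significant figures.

P_X ≈ 217 kg VSS/d

For a completely mixed reactor with recycle the Lawrence–McCarty relation gives S = K_s·(1 + k_d·θ_c) / [θ_c·(Y·k − k_d) − 1] = 61.1 × (1 + 0.0554 × 10.1) / [10.1 × (0.390 × 7.09 − 0.0554) − 1] = 95.29 / 26.37 = 3.614 mg/L.
Y_obs = Y / (1 + k_d θ_c) = 0.390 / (1 + 0.0554 × 10.1) = 0.390 / 1.560 = 0.2501.
ΔS = 1290 − 3.61 = 1286 mg/L, so the substrate removal rate is 676 × 1286/1000 = 869.6 kg bCOD/d.
P_X = Y_obs · Q(S₀ − S) = 0.2501 × 869.6 = 217.5 kg VSS/d.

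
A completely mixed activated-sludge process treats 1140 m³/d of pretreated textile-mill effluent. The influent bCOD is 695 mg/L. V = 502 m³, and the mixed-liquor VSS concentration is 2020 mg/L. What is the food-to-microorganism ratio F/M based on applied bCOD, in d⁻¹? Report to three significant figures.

F/M ≈ 0.781 d⁻¹

F/M = applied load / biomass = Q·S₀/(V·X) = 1140 × 695 / (502.0 × 2020) = 0.7813 d⁻¹.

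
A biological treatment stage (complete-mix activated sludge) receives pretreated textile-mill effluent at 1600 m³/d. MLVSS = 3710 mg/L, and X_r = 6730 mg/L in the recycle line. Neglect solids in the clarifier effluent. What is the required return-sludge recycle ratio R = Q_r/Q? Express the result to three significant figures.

R = Q_r/Q = X/(X_r − X) = 3710 / (6730 − 3710) = 1.228.

R ≈ 1.23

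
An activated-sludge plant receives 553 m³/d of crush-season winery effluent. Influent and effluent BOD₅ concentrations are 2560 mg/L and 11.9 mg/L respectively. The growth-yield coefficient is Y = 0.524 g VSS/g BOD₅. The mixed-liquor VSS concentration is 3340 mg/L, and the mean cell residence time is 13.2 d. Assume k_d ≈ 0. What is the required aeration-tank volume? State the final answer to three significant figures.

V ≈ 2920 m³

V·X = Y·Q·ΔS·θ_c gives V = 0.524 × 553 × (2560 − 11.9) × 13.2 / 3340 = 2918 m³.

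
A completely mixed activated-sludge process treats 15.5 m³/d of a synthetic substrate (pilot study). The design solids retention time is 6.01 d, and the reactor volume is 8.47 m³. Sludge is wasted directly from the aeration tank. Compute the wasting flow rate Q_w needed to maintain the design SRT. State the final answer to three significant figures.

Q_w ≈ 1.41 m³/d

For wasting at MLVSS concentration, Q_w = V/θ_c = 8.470/6.01 = 1.409 m³/d.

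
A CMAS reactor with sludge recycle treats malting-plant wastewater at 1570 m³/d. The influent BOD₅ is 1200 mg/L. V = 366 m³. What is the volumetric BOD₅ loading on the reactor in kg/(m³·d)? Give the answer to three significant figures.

Volumetric loading L_v = Q·S₀ / V = 1570 × 1200 g/m³ / 366.0 m³ = 5148 g/(m³·d) = 5.148 kg BOD₅/(m³·d).

L_v ≈ 5.15 kg BOD₅/(m³·d)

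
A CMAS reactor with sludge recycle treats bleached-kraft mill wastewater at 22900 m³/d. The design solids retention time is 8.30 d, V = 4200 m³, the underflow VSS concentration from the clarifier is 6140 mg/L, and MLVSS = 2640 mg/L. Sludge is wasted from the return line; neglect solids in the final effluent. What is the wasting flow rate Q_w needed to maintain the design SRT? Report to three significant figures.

Q_w ≈ 218 m³/d

θ_c = V·X/(Q_w·X_r) when wasting from the recycle, so Q_w = V·X/(θ_c·X_r) = 4200 × 2640 / (8.30 × 6140) = 217.6 m³/d.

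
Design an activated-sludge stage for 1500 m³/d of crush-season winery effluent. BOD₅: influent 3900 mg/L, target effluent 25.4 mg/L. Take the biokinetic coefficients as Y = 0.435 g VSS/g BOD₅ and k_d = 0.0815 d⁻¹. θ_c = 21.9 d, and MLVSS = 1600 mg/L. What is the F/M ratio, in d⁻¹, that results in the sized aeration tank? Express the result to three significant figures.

Steady-state biomass mass balance: V·X·(1 + k_d·θ_c) = Y·Q·(S₀ − S)·θ_c, so V = 0.435 × 1500 × (3900 − 25.4) × 21.9 / [1600 × (1 + 0.0815 × 21.9)] = 5.54×10^7 / 4456 = 12426 m³.
F/M = applied load / biomass = Q·S₀/(V·X) = 1500 × 3900 / (12426 × 1600) = 0.2942 d⁻¹.

F/M ≈ 0.294 d⁻¹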